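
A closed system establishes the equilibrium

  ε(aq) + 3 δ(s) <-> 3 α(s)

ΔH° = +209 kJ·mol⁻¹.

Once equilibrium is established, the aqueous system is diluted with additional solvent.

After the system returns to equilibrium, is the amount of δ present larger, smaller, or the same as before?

Dilution lowers every aqueous concentration by the same factor. Δn_aq = 0 − 1 = -1, so the system shifts toward the side with more dissolved moles — to the left.
The net shift is to the left. δ is a reactant, so its amount increases.

increases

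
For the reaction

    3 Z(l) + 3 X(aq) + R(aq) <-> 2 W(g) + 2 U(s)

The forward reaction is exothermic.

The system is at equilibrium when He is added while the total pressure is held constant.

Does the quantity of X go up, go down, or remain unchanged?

Adding inert gas at constant total pressure expands the volume and lowers every reacting partial pressure. With Δn_gas = 2 − 0 = +2, Q moves away from K toward the side with fewer gas moles, so the system shifts toward the side with more gas moles — to the right.
The net shift is to the right. X is a reactant, so its amount decreases.

decreases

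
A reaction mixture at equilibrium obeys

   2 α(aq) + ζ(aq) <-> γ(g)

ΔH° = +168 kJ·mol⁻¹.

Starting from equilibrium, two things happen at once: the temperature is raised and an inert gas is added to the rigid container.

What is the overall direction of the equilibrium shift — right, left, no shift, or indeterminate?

right

The forward reaction is endothermic. Raising T favours the endothermic direction — shift to the right.
At constant volume, adding an inert gas leaves every reacting species' partial pressure unchanged, so Q is unchanged — no shift from this change.
Only the nonzero effect(s) matter; the net shift is to the right.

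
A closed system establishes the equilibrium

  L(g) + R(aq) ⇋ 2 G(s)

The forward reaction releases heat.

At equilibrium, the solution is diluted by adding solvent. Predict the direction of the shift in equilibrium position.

Dilution lowers every aqueous concentration by the same factor. Δn_aq = 0 − 1 = -1, so the system shifts toward the side with more dissolved moles — to the left.

left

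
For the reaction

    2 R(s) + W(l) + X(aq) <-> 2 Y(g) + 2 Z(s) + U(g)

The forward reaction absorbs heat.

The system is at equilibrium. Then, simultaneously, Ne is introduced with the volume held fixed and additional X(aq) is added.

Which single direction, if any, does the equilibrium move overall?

right

At constant volume, adding an inert gas leaves every reacting species' partial pressure unchanged, so Q is unchanged — no shift from this change.
Adding X (aq), a reactant, drives the reaction to the right.
Only the nonzero effect(s) matter; the net shift is to the right.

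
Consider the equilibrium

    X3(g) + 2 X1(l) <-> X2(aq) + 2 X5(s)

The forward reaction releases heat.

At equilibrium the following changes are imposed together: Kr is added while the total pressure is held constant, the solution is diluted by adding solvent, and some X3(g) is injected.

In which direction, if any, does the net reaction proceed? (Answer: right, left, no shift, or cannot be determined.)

cannot be determined

Adding inert gas at constant total pressure expands the volume and lowers every reacting partial pressure. With Δn_gas = 0 − 1 = -1, Q moves away from K toward the side with fewer gas moles, so the system shifts toward the side with more gas moles — to the left.
Dilution lowers every aqueous concentration by the same factor. Δn_aq = 1 − 0 = +1, so the system shifts toward the side with more dissolved moles — to the right.
Adding X3 (g), a reactant, drives the reaction to the right.
The individual effects push in opposite directions; without quantitative information the net direction cannot be determined.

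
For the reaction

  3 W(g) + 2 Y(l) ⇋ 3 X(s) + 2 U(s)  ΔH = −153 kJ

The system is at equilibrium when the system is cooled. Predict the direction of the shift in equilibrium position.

The forward reaction is exothermic. Lowering T favours the exothermic direction — shift to the right.

right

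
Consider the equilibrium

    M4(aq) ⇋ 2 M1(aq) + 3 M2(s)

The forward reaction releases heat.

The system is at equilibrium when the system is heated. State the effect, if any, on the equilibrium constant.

K depends on temperature via the van 't Hoff relation. The forward reaction is exothermic, so raising T decreases K.

decreases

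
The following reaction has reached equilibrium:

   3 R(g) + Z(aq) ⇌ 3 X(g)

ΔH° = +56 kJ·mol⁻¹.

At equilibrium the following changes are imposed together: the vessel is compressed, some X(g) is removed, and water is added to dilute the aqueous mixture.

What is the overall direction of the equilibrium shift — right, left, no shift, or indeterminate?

cannot be determined

Gas moles: reactants 3, products 3. Δn_gas = 0, so a volume change leaves Q equal to K — no shift from this change.
Removing X (g), a product, drives the reaction to the right.
Dilution lowers every aqueous concentration by the same factor. Δn_aq = 0 − 1 = -1, so the system shifts toward the side with more dissolved moles — to the left.
The individual effects push in opposite directions; without quantitative information the net direction cannot be determined.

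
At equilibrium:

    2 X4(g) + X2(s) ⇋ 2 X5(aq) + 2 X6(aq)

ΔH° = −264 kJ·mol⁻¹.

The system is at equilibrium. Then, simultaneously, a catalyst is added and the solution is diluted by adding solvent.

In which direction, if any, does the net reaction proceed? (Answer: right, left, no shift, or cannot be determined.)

A catalyst speeds both forward and reverse rates equally; it changes neither Q nor K — no shift from this change.
Dilution lowers every aqueous concentration by the same factor. Δn_aq = 4 − 0 = +4, so the system shifts toward the side with more dissolved moles — to the right.
Only the nonzero effect(s) matter; the net shift is to the right.

right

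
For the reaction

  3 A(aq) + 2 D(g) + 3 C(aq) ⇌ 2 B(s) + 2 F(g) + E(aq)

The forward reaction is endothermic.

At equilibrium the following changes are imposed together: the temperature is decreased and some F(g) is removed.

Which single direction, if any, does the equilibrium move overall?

The forward reaction is endothermic. Lowering T favours the exothermic direction — shift to the left.
Removing F (g), a product, drives the reaction to the right.
The individual effects push in opposite directions; without quantitative information the net direction cannot be determined.

cannot be determined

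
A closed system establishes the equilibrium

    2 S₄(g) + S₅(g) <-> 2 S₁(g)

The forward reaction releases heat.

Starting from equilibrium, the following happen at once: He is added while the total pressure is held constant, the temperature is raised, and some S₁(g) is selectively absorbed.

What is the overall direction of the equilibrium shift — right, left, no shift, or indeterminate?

Adding inert gas at constant total pressure expands the volume and lowers every reacting partial pressure. With Δn_gas = 2 − 3 = -1, Q moves away from K toward the side with fewer gas moles, so the system shifts toward the side with more gas moles — to the left.
The forward reaction is exothermic. Raising T favours the endothermic direction — shift to the left.
Removing S₁ (g), a product, drives the reaction to the right.
The individual effects push in opposite directions; without quantitative information the net direction cannot be determined.

cannot be determined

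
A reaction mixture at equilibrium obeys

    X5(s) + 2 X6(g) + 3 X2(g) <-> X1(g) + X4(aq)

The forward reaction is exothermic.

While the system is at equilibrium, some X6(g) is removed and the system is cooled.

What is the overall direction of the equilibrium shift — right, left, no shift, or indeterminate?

cannot be determined

Removing X6 (g), a reactant, drives the reaction to the left.
The forward reaction is exothermic. Lowering T favours the exothermic direction — shift to the right.
The individual effects push in opposite directions; without quantitative information the net direction cannot be determined.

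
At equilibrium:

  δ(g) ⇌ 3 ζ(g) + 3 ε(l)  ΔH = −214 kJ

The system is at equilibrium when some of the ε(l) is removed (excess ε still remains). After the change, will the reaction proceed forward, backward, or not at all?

no shift

ε is a pure liquid; its activity is 1 regardless of amount, so Q is unaffected — no shift from this change.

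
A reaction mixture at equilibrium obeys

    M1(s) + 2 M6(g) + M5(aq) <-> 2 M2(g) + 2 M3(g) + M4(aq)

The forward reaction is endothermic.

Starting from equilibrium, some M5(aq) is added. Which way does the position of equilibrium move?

Adding M5 (aq), a reactant, drives the reaction to the right.

right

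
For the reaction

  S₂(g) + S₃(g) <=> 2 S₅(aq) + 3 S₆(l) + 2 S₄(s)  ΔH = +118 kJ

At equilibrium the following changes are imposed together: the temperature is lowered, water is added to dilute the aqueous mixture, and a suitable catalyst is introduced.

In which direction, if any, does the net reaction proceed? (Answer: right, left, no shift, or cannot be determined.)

cannot be determined

The forward reaction is endothermic. Lowering T favours the exothermic direction — shift to the left.
Dilution lowers every aqueous concentration by the same factor. Δn_aq = 2 − 0 = +2, so the system shifts toward the side with more dissolved moles — to the right.
A catalyst speeds both forward and reverse rates equally; it changes neither Q nor K — no shift from this change.
The individual effects push in opposite directions; without quantitative information the net direction cannot be determined.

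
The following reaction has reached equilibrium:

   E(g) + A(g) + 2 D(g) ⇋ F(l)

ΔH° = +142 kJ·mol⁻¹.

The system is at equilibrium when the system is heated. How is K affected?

K depends on temperature via the van 't Hoff relation. The forward reaction is endothermic, so raising T increases K.

increases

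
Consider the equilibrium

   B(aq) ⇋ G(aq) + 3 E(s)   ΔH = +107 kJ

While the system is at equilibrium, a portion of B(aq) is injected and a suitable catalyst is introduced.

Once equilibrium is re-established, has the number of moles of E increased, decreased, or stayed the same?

increases

Adding B (aq), a reactant, drives the reaction to the right.
A catalyst speeds both forward and reverse rates equally; it changes neither Q nor K — no shift from this change.
The net shift is to the right. E is a product, so its amount increases.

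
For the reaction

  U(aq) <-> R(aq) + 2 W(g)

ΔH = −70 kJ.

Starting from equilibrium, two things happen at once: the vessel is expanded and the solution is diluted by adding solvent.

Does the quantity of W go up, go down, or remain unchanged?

increases

Gas moles: reactants 0, products 2 (Δn_gas = +2). Expansion shifts the system toward the side with more moles of gas — to the right.
Dilution scales every aqueous concentration by the same factor. Δn_aq = 1 − 1 = 0, so Q is unchanged — no shift.
The net shift is to the right. W is a product, so its amount increases.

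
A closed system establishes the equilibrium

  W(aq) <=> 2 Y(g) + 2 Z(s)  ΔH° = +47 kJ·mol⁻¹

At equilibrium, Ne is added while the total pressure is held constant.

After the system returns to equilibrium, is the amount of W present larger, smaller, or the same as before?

Adding inert gas at constant total pressure expands the volume and lowers every reacting partial pressure. With Δn_gas = 2 − 0 = +2, Q moves away from K toward the side with fewer gas moles, so the system shifts toward the side with more gas moles — to the right.
The net shift is to the right. W is a reactant, so its amount decreases.

decreases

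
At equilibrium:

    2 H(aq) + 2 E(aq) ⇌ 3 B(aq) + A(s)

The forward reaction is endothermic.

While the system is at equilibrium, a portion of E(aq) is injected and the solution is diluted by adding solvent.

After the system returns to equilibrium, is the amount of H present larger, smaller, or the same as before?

cannot be determined

Adding E (aq), a reactant, drives the reaction to the right.
Dilution lowers every aqueous concentration by the same factor. Δn_aq = 3 − 4 = -1, so the system shifts toward the side with more dissolved moles — to the left.
The two effects oppose each other, so the net shift — and hence the change in H — cannot be determined from the given information.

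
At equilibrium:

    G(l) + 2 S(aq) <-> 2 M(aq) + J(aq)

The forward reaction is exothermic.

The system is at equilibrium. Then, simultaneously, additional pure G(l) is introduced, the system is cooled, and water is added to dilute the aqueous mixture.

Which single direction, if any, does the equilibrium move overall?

right

G is a pure liquid; its activity is 1 regardless of amount, so Q is unaffected — no shift from this change.
The forward reaction is exothermic. Lowering T favours the exothermic direction — shift to the right.
Dilution lowers every aqueous concentration by the same factor. Δn_aq = 3 − 2 = +1, so the system shifts toward the side with more dissolved moles — to the right.
Only the nonzero effect(s) matter; the net shift is to the right.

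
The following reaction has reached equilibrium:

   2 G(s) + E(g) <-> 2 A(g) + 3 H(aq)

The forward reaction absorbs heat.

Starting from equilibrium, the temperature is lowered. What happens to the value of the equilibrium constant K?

K depends on temperature via the van 't Hoff relation. The forward reaction is endothermic, so lowering T decreases K.

decreases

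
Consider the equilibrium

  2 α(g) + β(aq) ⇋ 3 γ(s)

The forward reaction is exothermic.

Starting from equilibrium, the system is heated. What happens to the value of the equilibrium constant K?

decreases

K depends on temperature via the van 't Hoff relation. The forward reaction is exothermic, so raising T decreases K.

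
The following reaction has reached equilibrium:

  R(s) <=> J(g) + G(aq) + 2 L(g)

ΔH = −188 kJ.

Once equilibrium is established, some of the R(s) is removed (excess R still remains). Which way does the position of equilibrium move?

no shift

R is a pure solid; its activity is 1 regardless of amount, so Q is unaffected — no shift from this change.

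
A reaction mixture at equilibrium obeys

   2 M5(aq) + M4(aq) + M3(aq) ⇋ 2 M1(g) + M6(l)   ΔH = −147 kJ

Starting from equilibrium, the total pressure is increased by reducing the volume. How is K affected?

unchanged

The equilibrium constant depends only on temperature. This perturbation may move the position of equilibrium, but since T is unchanged, K itself is unchanged.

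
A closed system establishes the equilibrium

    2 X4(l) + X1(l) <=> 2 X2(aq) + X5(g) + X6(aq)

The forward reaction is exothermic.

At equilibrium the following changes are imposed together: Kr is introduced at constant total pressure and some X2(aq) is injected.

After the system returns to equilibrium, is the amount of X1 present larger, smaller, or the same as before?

Adding inert gas at constant total pressure expands the volume and lowers every reacting partial pressure. With Δn_gas = 1 − 0 = +1, Q moves away from K toward the side with fewer gas moles, so the system shifts toward the side with more gas moles — to the right.
Adding X2 (aq), a product, drives the reaction to the left.
The two effects oppose each other, so the net shift — and hence the change in X1 — cannot be determined from the given information.

cannot be determined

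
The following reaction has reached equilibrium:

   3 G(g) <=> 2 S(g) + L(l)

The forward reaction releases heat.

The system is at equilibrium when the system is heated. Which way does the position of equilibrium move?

left

The forward reaction is exothermic. Raising T favours the endothermic direction — shift to the left.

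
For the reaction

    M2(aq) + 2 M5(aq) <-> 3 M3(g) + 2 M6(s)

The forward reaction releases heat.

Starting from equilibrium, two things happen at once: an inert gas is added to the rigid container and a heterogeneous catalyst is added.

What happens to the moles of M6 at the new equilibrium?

unchanged

At constant volume, adding an inert gas leaves every reacting species' partial pressure unchanged, so Q is unchanged — no shift from this change.
A catalyst speeds both forward and reverse rates equally; it changes neither Q nor K — no shift from this change.
No net shift occurs, so the amount of M6 is unchanged.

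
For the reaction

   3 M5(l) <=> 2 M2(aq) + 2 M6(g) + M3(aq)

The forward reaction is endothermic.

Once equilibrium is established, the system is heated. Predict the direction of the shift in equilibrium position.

The forward reaction is endothermic. Raising T favours the endothermic direction — shift to the right.

right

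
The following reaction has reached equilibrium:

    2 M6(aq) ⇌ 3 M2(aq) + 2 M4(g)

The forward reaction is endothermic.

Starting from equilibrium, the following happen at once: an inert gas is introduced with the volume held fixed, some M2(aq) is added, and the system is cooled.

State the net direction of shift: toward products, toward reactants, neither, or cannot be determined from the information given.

left

At constant volume, adding an inert gas leaves every reacting species' partial pressure unchanged, so Q is unchanged — no shift from this change.
Adding M2 (aq), a product, drives the reaction to the left.
The forward reaction is endothermic. Lowering T favours the exothermic direction — shift to the left.
Only the nonzero effect(s) matter; the net shift is to the left.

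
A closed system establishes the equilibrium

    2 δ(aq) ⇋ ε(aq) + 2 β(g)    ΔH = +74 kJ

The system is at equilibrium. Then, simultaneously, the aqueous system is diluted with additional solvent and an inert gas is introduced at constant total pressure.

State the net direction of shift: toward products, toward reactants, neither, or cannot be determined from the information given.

Dilution lowers every aqueous concentration by the same factor. Δn_aq = 1 − 2 = -1, so the system shifts toward the side with more dissolved moles — to the left.
Adding inert gas at constant total pressure expands the volume and lowers every reacting partial pressure. With Δn_gas = 2 − 0 = +2, Q moves away from K toward the side with fewer gas moles, so the system shifts toward the side with more gas moles — to the right.
The individual effects push in opposite directions; without quantitative information the net direction cannot be determined.

cannot be determined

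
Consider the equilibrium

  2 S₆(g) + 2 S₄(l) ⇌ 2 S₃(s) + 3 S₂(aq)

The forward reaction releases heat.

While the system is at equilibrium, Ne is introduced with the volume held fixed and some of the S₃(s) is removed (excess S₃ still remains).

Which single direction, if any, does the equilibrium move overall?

At constant volume, adding an inert gas leaves every reacting species' partial pressure unchanged, so Q is unchanged — no shift from this change.
S₃ is a pure solid; its activity is 1 regardless of amount, so Q is unaffected — no shift from this change.
None of the changes alters Q relative to K, so there is no net shift.

no shift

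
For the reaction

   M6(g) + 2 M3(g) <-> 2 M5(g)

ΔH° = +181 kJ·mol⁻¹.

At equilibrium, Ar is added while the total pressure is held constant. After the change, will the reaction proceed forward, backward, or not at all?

left

Adding inert gas at constant total pressure expands the volume and lowers every reacting partial pressure. With Δn_gas = 2 − 3 = -1, Q moves away from K toward the side with fewer gas moles, so the system shifts toward the side with more gas moles — to the left.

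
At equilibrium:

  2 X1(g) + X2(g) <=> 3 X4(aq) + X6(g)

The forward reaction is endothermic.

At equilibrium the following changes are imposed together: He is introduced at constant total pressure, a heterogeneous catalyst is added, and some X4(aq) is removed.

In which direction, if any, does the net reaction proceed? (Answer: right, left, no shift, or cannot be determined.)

cannot be determined

Adding inert gas at constant total pressure expands the volume and lowers every reacting partial pressure. With Δn_gas = 1 − 3 = -2, Q moves away from K toward the side with fewer gas moles, so the system shifts toward the side with more gas moles — to the left.
A catalyst speeds both forward and reverse rates equally; it changes neither Q nor K — no shift from this change.
Removing X4 (aq), a product, drives the reaction to the right.
The individual effects push in opposite directions; without quantitative information the net direction cannot be determined.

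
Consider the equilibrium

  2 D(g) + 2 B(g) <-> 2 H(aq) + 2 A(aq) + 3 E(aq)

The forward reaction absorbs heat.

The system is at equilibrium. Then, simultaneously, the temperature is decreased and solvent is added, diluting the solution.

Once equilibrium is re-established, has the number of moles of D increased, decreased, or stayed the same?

The forward reaction is endothermic. Lowering T favours the exothermic direction — shift to the left.
Dilution lowers every aqueous concentration by the same factor. Δn_aq = 7 − 0 = +7, so the system shifts toward the side with more dissolved moles — to the right.
The two effects oppose each other, so the net shift — and hence the change in D — cannot be determined from the given information.

cannot be determined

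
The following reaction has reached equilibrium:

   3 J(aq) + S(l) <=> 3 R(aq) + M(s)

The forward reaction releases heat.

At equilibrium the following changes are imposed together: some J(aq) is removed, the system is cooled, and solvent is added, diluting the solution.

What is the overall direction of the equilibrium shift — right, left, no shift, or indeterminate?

cannot be determined

Removing J (aq), a reactant, drives the reaction to the left.
The forward reaction is exothermic. Lowering T favours the exothermic direction — shift to the right.
Dilution scales every aqueous concentration by the same factor. Δn_aq = 3 − 3 = 0, so Q is unchanged — no shift.
The individual effects push in opposite directions; without quantitative information the net direction cannot be determined.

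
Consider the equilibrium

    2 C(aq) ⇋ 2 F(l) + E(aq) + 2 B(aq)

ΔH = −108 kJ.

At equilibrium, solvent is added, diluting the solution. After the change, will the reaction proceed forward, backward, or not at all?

Dilution lowers every aqueous concentration by the same factor. Δn_aq = 3 − 2 = +1, so the system shifts toward the side with more dissolved moles — to the right.

right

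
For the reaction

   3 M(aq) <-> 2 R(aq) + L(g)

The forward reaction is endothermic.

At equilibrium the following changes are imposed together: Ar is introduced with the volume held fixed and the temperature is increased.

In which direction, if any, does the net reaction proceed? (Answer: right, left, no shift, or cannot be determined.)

At constant volume, adding an inert gas leaves every reacting species' partial pressure unchanged, so Q is unchanged — no shift from this change.
The forward reaction is endothermic. Raising T favours the endothermic direction — shift to the right.
Only the nonzero effect(s) matter; the net shift is to the right.

right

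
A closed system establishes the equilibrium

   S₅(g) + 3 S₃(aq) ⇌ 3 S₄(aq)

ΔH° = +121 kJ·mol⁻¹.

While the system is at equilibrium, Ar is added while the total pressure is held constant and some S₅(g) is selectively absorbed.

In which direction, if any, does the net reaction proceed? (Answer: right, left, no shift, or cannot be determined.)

Adding inert gas at constant total pressure expands the volume and lowers every reacting partial pressure. With Δn_gas = 0 − 1 = -1, Q moves away from K toward the side with fewer gas moles, so the system shifts toward the side with more gas moles — to the left.
Removing S₅ (g), a reactant, drives the reaction to the left.
All effects act in the same direction — net shift to the left.

left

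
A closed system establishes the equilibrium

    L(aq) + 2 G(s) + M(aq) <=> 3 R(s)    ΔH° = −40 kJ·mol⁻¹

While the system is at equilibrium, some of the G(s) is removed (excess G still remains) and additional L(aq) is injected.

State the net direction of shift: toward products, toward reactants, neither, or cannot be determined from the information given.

G is a pure solid; its activity is 1 regardless of amount, so Q is unaffected — no shift from this change.
Adding L (aq), a reactant, drives the reaction to the right.
Only the nonzero effect(s) matter; the net shift is to the right.

right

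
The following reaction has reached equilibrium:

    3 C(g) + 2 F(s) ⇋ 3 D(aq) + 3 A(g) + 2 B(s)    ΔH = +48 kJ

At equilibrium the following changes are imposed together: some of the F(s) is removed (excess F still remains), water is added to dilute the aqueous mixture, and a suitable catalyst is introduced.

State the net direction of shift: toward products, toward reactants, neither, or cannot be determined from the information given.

F is a pure solid; its activity is 1 regardless of amount, so Q is unaffected — no shift from this change.
Dilution lowers every aqueous concentration by the same factor. Δn_aq = 3 − 0 = +3, so the system shifts toward the side with more dissolved moles — to the right.
A catalyst speeds both forward and reverse rates equally; it changes neither Q nor K — no shift from this change.
Only the nonzero effect(s) matter; the net shift is to the right.

right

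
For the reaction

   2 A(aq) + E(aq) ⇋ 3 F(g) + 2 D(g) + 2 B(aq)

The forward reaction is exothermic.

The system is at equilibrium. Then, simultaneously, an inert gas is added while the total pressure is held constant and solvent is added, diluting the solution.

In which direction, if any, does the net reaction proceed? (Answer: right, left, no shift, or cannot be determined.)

cannot be determined

Adding inert gas at constant total pressure expands the volume and lowers every reacting partial pressure. With Δn_gas = 5 − 0 = +5, Q moves away from K toward the side with fewer gas moles, so the system shifts toward the side with more gas moles — to the right.
Dilution lowers every aqueous concentration by the same factor. Δn_aq = 2 − 3 = -1, so the system shifts toward the side with more dissolved moles — to the left.
The individual effects push in opposite directions; without quantitative information the net direction cannot be determined.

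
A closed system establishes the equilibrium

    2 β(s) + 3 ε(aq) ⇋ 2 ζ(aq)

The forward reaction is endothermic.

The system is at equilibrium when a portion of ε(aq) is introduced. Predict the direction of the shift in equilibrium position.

Adding ε (aq), a reactant, drives the reaction to the right.

right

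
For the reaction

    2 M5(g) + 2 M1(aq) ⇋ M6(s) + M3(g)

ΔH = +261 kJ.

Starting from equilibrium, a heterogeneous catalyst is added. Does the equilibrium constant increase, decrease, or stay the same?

The equilibrium constant depends only on temperature. This perturbation changes neither the position of equilibrium nor K.

unchanged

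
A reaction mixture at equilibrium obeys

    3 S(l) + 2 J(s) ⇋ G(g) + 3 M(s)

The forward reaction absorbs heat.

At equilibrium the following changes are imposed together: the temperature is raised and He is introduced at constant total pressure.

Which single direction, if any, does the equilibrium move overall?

right

The forward reaction is endothermic. Raising T favours the endothermic direction — shift to the right.
Adding inert gas at constant total pressure expands the volume and lowers every reacting partial pressure. With Δn_gas = 1 − 0 = +1, Q moves away from K toward the side with fewer gas moles, so the system shifts toward the side with more gas moles — to the right.
All effects act in the same direction — net shift to the right.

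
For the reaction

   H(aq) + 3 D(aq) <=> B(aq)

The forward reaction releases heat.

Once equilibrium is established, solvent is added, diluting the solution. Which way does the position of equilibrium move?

Dilution lowers every aqueous concentration by the same factor. Δn_aq = 1 − 4 = -3, so the system shifts toward the side with more dissolved moles — to the left.

left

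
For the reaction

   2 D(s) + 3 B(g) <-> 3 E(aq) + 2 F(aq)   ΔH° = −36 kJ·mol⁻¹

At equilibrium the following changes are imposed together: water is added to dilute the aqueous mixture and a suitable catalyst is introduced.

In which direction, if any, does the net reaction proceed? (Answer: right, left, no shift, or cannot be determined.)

right

Dilution lowers every aqueous concentration by the same factor. Δn_aq = 5 − 0 = +5, so the system shifts toward the side with more dissolved moles — to the right.
A catalyst speeds both forward and reverse rates equally; it changes neither Q nor K — no shift from this change.
Only the nonzero effect(s) matter; the net shift is to the right.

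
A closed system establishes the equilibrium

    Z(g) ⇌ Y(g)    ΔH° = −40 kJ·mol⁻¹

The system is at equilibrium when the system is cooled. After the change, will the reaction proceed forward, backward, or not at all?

The forward reaction is exothermic. Lowering T favours the exothermic direction — shift to the right.

right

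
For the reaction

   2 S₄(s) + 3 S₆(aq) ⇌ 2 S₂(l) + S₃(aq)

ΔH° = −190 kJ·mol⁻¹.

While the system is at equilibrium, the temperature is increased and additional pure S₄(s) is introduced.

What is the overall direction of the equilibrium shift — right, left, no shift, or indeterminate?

The forward reaction is exothermic. Raising T favours the endothermic direction — shift to the left.
S₄ is a pure solid; its activity is 1 regardless of amount, so Q is unaffected — no shift from this change.
Only the nonzero effect(s) matter; the net shift is to the left.

left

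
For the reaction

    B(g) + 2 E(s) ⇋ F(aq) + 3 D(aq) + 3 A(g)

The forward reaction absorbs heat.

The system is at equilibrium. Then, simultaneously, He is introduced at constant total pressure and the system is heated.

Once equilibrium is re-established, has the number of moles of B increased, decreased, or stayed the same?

Adding inert gas at constant total pressure expands the volume and lowers every reacting partial pressure. With Δn_gas = 3 − 1 = +2, Q moves away from K toward the side with fewer gas moles, so the system shifts toward the side with more gas moles — to the right.
The forward reaction is endothermic. Raising T favours the endothermic direction — shift to the right.
The net shift is to the right. B is a reactant, so its amount decreases.

decreases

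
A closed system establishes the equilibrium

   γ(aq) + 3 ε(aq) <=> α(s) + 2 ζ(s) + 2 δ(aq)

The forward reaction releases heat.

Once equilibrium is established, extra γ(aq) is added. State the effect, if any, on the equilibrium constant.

unchanged

The equilibrium constant depends only on temperature. This perturbation may move the position of equilibrium, but since T is unchanged, K itself is unchanged.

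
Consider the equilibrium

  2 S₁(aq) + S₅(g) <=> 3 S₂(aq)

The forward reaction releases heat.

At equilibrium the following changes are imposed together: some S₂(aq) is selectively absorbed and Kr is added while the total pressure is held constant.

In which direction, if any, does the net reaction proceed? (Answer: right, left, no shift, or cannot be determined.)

cannot be determined

Removing S₂ (aq), a product, drives the reaction to the right.
Adding inert gas at constant total pressure expands the volume and lowers every reacting partial pressure. With Δn_gas = 0 − 1 = -1, Q moves away from K toward the side with fewer gas moles, so the system shifts toward the side with more gas moles — to the left.
The individual effects push in opposite directions; without quantitative information the net direction cannot be determined.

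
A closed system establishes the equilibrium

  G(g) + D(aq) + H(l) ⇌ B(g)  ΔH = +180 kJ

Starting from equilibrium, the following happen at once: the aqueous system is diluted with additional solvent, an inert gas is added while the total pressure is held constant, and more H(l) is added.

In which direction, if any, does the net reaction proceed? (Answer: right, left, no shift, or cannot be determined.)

Dilution lowers every aqueous concentration by the same factor. Δn_aq = 0 − 1 = -1, so the system shifts toward the side with more dissolved moles — to the left.
Adding inert gas at constant total pressure expands the volume, scaling every reacting partial pressure by the same factor. Δn_gas = 1 − 1 = 0, so Q is unchanged — no shift.
H is a pure liquid; its activity is 1 regardless of amount, so Q is unaffected — no shift from this change.
Only the nonzero effect(s) matter; the net shift is to the left.

left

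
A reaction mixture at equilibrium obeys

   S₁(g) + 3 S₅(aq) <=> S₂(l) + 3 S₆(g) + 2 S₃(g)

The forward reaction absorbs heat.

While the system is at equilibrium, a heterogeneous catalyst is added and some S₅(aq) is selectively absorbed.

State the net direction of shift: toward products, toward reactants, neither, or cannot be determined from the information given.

left

A catalyst speeds both forward and reverse rates equally; it changes neither Q nor K — no shift from this change.
Removing S₅ (aq), a reactant, drives the reaction to the left.
Only the nonzero effect(s) matter; the net shift is to the left.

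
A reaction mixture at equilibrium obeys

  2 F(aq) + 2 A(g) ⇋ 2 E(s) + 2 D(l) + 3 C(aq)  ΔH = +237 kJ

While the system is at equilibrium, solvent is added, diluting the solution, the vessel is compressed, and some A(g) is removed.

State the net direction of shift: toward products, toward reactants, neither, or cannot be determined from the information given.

cannot be determined

Dilution lowers every aqueous concentration by the same factor. Δn_aq = 3 − 2 = +1, so the system shifts toward the side with more dissolved moles — to the right.
Gas moles: reactants 2, products 0 (Δn_gas = -2). Compression shifts the system toward the side with fewer moles of gas — to the right.
Removing A (g), a reactant, drives the reaction to the left.
The individual effects push in opposite directions; without quantitative information the net direction cannot be determined.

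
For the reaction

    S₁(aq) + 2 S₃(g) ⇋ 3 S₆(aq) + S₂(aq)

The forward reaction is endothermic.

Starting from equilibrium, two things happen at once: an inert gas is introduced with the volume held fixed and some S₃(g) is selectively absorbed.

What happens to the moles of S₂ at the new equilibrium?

decreases

At constant volume, adding an inert gas leaves every reacting species' partial pressure unchanged, so Q is unchanged — no shift from this change.
Removing S₃ (g), a reactant, drives the reaction to the left.
The net shift is to the left. S₂ is a product, so its amount decreases.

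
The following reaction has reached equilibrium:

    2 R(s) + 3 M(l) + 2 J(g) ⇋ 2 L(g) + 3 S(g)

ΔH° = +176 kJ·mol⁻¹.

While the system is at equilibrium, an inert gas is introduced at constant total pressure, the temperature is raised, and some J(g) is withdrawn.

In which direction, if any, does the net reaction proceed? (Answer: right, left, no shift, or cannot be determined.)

cannot be determined

Adding inert gas at constant total pressure expands the volume and lowers every reacting partial pressure. With Δn_gas = 5 − 2 = +3, Q moves away from K toward the side with fewer gas moles, so the system shifts toward the side with more gas moles — to the right.
The forward reaction is endothermic. Raising T favours the endothermic direction — shift to the right.
Removing J (g), a reactant, drives the reaction to the left.
The individual effects push in opposite directions; without quantitative information the net direction cannot be determined.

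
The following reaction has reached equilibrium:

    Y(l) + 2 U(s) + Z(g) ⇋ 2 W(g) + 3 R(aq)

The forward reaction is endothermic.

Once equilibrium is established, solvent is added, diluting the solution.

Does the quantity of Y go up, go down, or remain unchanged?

Dilution lowers every aqueous concentration by the same factor. Δn_aq = 3 − 0 = +3, so the system shifts toward the side with more dissolved moles — to the right.
The net shift is to the right. Y is a reactant, so its amount decreases.

decreases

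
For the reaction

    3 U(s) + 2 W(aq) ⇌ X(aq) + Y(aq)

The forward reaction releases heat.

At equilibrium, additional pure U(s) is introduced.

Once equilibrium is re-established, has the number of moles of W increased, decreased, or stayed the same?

U is a pure solid; its activity is 1 regardless of amount, so Q is unaffected — no shift from this change.
No net shift occurs, so the amount of W is unchanged.

unchanged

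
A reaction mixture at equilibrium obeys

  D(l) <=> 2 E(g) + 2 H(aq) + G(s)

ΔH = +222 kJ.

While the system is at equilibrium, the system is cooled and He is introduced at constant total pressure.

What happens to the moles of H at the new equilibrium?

cannot be determined

The forward reaction is endothermic. Lowering T favours the exothermic direction — shift to the left.
Adding inert gas at constant total pressure expands the volume and lowers every reacting partial pressure. With Δn_gas = 2 − 0 = +2, Q moves away from K toward the side with fewer gas moles, so the system shifts toward the side with more gas moles — to the right.
The two effects oppose each other, so the net shift — and hence the change in H — cannot be determined from the given information.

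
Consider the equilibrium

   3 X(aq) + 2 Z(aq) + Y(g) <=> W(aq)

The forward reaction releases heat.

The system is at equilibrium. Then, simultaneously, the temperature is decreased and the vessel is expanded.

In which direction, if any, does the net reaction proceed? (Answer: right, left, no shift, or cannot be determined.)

The forward reaction is exothermic. Lowering T favours the exothermic direction — shift to the right.
Gas moles: reactants 1, products 0 (Δn_gas = -1). Expansion shifts the system toward the side with more moles of gas — to the left.
The individual effects push in opposite directions; without quantitative information the net direction cannot be determined.

cannot be determined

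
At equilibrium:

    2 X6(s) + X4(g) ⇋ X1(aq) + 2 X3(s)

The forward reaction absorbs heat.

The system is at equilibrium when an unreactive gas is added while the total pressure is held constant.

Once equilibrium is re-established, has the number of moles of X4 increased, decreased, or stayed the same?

Adding inert gas at constant total pressure expands the volume and lowers every reacting partial pressure. With Δn_gas = 0 − 1 = -1, Q moves away from K toward the side with fewer gas moles, so the system shifts toward the side with more gas moles — to the left.
The net shift is to the left. X4 is a reactant, so its amount increases.

increases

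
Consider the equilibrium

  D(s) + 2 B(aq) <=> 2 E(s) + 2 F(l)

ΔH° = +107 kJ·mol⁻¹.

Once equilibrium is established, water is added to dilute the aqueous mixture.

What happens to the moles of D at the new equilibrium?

Dilution lowers every aqueous concentration by the same factor. Δn_aq = 0 − 2 = -2, so the system shifts toward the side with more dissolved moles — to the left.
The net shift is to the left. D is a reactant, so its amount increases.

increases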